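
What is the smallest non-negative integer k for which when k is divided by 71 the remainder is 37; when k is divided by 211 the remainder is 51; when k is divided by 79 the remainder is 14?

1110122

The moduli are pairwise coprime; N = 71·211·79 = 1183499.
N/71 = 16669; 16669 ≡ 55 (mod 71); 55·31 ≡ 1, so inverse 31.
N/211 = 5609; 5609 ≡ 123 (mod 211); 123·199 ≡ 1, so inverse 199.
N/79 = 14981; 14981 ≡ 50 (mod 79); 50·49 ≡ 1, so inverse 49.
k ≡ 37·16669·31 + 51·5609·199 + 14·14981·49 = 86322050.
86322050 mod 1183499 = 1110122.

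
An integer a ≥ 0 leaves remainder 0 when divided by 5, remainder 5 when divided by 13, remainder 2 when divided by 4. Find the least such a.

70

The moduli are pairwise coprime; N = 5·13·4 = 260.
N/5 = 52; 52 ≡ 2 (mod 5); 2·3 ≡ 1, so inverse 3.
N/13 = 20; 20 ≡ 7 (mod 13); 7·2 ≡ 1, so inverse 2.
N/4 = 65; 65 ≡ 1 (mod 4), inverse 1.
a ≡ 0·52·3 + 5·20·2 + 2·65·1 = 330.
330 mod 260 = 70.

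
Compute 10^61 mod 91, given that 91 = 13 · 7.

Mod 13: 10 ≡ 10; by Fermat, exponent reduces to 61 mod 12 = 1; 10^1 ≡ 10 (mod 13).
Mod 7: 10 ≡ 3; by Fermat, exponent reduces to 61 mod 6 = 1; 3^1 ≡ 3 (mod 7).
Combine by CRT: x ≡ 10 (mod 13), x ≡ 3 (mod 7) ⇒ x ≡ 10 (mod 91).

10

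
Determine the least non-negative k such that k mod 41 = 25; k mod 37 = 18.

From k ≡ 25 (mod 41) write k = 25 + 41t. Substituting into k ≡ 18 (mod 37) gives 41t ≡ 30 (mod 37), and since 4⁻¹ ≡ 28 (mod 37), t ≡ 26. Hence k ≡ 25 + 41·26 = 1091 (mod 1517).

1091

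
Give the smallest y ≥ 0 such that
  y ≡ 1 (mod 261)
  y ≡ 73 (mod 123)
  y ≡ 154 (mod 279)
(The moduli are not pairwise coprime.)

196012

gcd(261, 123) = 3 and 3 | (73 − 1), so the pair is consistent; merging gives y ≡ 3394 (mod 10701), where 10701 = lcm(261, 123).
gcd(10701, 279) = 9 and 9 | (154 − 3394), so the pair is consistent; merging gives y ≡ 196012 (mod 331731), where 331731 = lcm(10701, 279).
The solution is unique modulo lcm(261, 123, 279) = 331731.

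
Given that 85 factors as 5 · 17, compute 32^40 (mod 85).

1

Mod 5: 32 ≡ 2; since 4 | 40, by Fermat 2^40 ≡ 1 (mod 5).
Mod 17: 32 ≡ 15; by Fermat, exponent reduces to 40 mod 16 = 8; 15^8 ≡ 1 (mod 17).
Combine by CRT: x ≡ 1 (mod 5), x ≡ 1 (mod 17) ⇒ x ≡ 1 (mod 85).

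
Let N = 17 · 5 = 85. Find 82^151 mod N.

Mod 17: 82 ≡ 14; by Fermat, exponent reduces to 151 mod 16 = 7; 14^7 ≡ 6 (mod 17).
Mod 5: 82 ≡ 2; by Fermat, exponent reduces to 151 mod 4 = 3; 2^3 ≡ 3 (mod 5).
Combine by CRT: x ≡ 6 (mod 17), x ≡ 3 (mod 5) ⇒ x ≡ 23 (mod 85).

23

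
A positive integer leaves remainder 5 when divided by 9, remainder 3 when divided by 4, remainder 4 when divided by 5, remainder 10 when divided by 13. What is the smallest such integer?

959

From k ≡ 5 (mod 9) write k = 5 + 9t. Substituting into k ≡ 3 (mod 4) gives 9t ≡ 2 (mod 4), and since 1⁻¹ ≡ 1 (mod 4), t ≡ 2. Hence k ≡ 5 + 9·2 = 23 (mod 36).
From k ≡ 23 (mod 36) write k = 23 + 36t. Substituting into k ≡ 4 (mod 5) gives 36t ≡ 1 (mod 5), and since 1⁻¹ ≡ 1 (mod 5), t ≡ 1. Hence k ≡ 23 + 36·1 = 59 (mod 180).
From k ≡ 59 (mod 180) write k = 59 + 180t. Substituting into k ≡ 10 (mod 13) gives 180t ≡ 3 (mod 13), and since 11⁻¹ ≡ 6 (mod 13), t ≡ 5. Hence k ≡ 59 + 180·5 = 959 (mod 2340).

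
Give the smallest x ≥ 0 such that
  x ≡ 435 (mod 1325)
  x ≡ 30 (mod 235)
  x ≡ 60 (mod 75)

127635

Combine the congruences pairwise.
gcd(1325, 235) = 5 and 5 | (30 − 435), so the pair is consistent; merging gives x ≡ 3085 (mod 62275), where 62275 = lcm(1325, 235).
gcd(62275, 75) = 25 and 25 | (60 − 3085), so the pair is consistent; merging gives x ≡ 127635 (mod 186825), where 186825 = lcm(62275, 75).
The solution is unique modulo lcm(1325, 235, 75) = 186825.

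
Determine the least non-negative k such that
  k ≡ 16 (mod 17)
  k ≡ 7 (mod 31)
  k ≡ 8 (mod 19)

From k ≡ 16 (mod 17) write k = 16 + 17t. Substituting into k ≡ 7 (mod 31) gives 17t ≡ 22 (mod 31), and since 17⁻¹ ≡ 11 (mod 31), t ≡ 25. Hence k ≡ 16 + 17·25 = 441 (mod 527).
From k ≡ 441 (mod 527) write k = 441 + 527t. Substituting into k ≡ 8 (mod 19) gives 527t ≡ 4 (mod 19), and since 14⁻¹ ≡ 15 (mod 19), t ≡ 3. Hence k ≡ 441 + 527·3 = 2022 (mod 10013).

2022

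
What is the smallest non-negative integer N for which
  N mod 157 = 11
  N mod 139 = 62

Combine the congruences pairwise.
From N ≡ 11 (mod 157) write N = 11 + 157t. Substituting into N ≡ 62 (mod 139) gives 157t ≡ 51 (mod 139), and since 18⁻¹ ≡ 85 (mod 139), t ≡ 26. Hence N ≡ 11 + 157·26 = 4093 (mod 21823).

4093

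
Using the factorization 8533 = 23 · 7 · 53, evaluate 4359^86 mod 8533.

2580

Mod 23: 4359 ≡ 12; by Fermat, exponent reduces to 86 mod 22 = 20; 12^20 ≡ 4 (mod 23).
Mod 7: 4359 ≡ 5; by Fermat, exponent reduces to 86 mod 6 = 2; 5^2 ≡ 4 (mod 7).
Mod 53: 4359 ≡ 13; by Fermat, exponent reduces to 86 mod 52 = 34; 13^34 ≡ 36 (mod 53).
Combine by CRT: x ≡ 4 (mod 23), x ≡ 4 (mod 7), x ≡ 36 (mod 53) ⇒ x ≡ 2580 (mod 8533).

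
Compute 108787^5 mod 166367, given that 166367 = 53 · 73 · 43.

Mod 53: 108787 ≡ 31; 31^5 ≡ 35 (mod 53).
Mod 73: 108787 ≡ 17; 17^5 ≡ 7 (mod 73).
Mod 43: 108787 ≡ 40; 40^5 ≡ 15 (mod 43).
Combine by CRT: x ≡ 35 (mod 53), x ≡ 7 (mod 73), x ≡ 15 (mod 43) ⇒ x ≡ 31835 (mod 166367).

31835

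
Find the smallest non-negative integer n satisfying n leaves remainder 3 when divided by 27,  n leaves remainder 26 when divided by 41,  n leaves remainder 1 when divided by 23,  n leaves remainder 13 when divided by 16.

311421

Combine the congruences pairwise.
From n ≡ 3 (mod 27) write n = 3 + 27t. Substituting into n ≡ 26 (mod 41) gives 27t ≡ 23 (mod 41), and since 27⁻¹ ≡ 38 (mod 41), t ≡ 13. Hence n ≡ 3 + 27·13 = 354 (mod 1107).
From n ≡ 354 (mod 1107) write n = 354 + 1107t. Substituting into n ≡ 1 (mod 23) gives 1107t ≡ 15 (mod 23), and since 3⁻¹ ≡ 8 (mod 23), t ≡ 5. Hence n ≡ 354 + 1107·5 = 5889 (mod 25461).
From n ≡ 5889 (mod 25461) write n = 5889 + 25461t. Substituting into n ≡ 13 (mod 16) gives 25461t ≡ 12 (mod 16), and since 5⁻¹ ≡ 13 (mod 16), t ≡ 12. Hence n ≡ 5889 + 25461·12 = 311421 (mod 407376).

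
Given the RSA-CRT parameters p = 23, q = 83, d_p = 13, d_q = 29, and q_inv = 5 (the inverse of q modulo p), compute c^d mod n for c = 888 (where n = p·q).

m₁ = c^(d_p) mod p: c ≡ 14 (mod 23), and 14^13 mod 23 = 11.
m₂ = c^(d_q) mod q: c ≡ 58 (mod 83), and 58^29 mod 83 = 76.
h = q_inv·(m₁ − m₂) mod p = 5·(11 − 76) mod 23 = 20.
m = m₂ + h·q = 76 + 20·83 = 1736.

1736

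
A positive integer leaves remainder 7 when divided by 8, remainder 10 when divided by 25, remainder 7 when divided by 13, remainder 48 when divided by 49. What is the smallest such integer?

42335

The moduli are pairwise coprime; M = 8·25·13·49 = 127400.
M/8 = 15925; 15925 ≡ 5 (mod 8); 5·5 ≡ 1, so inverse 5.
M/25 = 5096; 5096 ≡ 21 (mod 25); 21·6 ≡ 1, so inverse 6.
M/13 = 9800; 9800 ≡ 11 (mod 13); 11·6 ≡ 1, so inverse 6.
M/49 = 2600; 2600 ≡ 3 (mod 49); 3·33 ≡ 1, so inverse 33.
n ≡ 7·15925·5 + 10·5096·6 + 7·9800·6 + 48·2600·33 = 5393135.
5393135 mod 127400 = 42335.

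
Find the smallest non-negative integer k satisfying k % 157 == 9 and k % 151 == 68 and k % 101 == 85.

574472

Combine the congruences pairwise.
From k ≡ 9 (mod 157) write k = 9 + 157t. Substituting into k ≡ 68 (mod 151) gives 157t ≡ 59 (mod 151), and since 6⁻¹ ≡ 126 (mod 151), t ≡ 35. Hence k ≡ 9 + 157·35 = 5504 (mod 23707).
From k ≡ 5504 (mod 23707) write k = 5504 + 23707t. Substituting into k ≡ 85 (mod 101) gives 23707t ≡ 35 (mod 101), and since 73⁻¹ ≡ 18 (mod 101), t ≡ 24. Hence k ≡ 5504 + 23707·24 = 574472 (mod 2394407).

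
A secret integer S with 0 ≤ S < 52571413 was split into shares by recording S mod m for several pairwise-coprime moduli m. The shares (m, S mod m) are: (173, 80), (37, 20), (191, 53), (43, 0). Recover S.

The moduli are pairwise coprime; N = 173·37·191·43 = 52571413.
N/173 = 303881; 303881 ≡ 93 (mod 173); 93·80 ≡ 1, so inverse 80.
N/37 = 1420849; 1420849 ≡ 12 (mod 37); 12·34 ≡ 1, so inverse 34.
N/191 = 275243; 275243 ≡ 12 (mod 191); 12·16 ≡ 1, so inverse 16.
N/43 = 1222591; 1222591 ≡ 15 (mod 43); 15·23 ≡ 1, so inverse 23.
S ≡ 80·303881·80 + 20·1420849·34 + 53·275243·16 + 0·1222591·23 = 3144421784.
3144421784 mod 52571413 = 42708417.

42708417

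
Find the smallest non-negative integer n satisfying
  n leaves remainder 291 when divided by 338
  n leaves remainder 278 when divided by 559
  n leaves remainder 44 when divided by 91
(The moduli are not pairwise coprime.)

56737

Combine the congruences pairwise.
gcd(338, 559) = 13 and 13 | (278 − 291), so the pair is consistent; merging gives n ≡ 13135 (mod 14534), where 14534 = lcm(338, 559).
gcd(14534, 91) = 13 and 13 | (44 − 13135), so the pair is consistent; merging gives n ≡ 56737 (mod 101738), where 101738 = lcm(14534, 91).
The solution is unique modulo lcm(338, 559, 91) = 101738.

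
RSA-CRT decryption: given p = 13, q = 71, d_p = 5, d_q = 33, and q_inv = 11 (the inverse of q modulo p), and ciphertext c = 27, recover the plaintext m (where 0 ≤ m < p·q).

157

m₁ = c^(d_p) mod p: c ≡ 1 (mod 13), and 1^5 mod 13 = 1.
m₂ = c^(d_q) mod q: c ≡ 27 (mod 71), and 27^33 mod 71 = 15.
h = q_inv·(m₁ − m₂) mod p = 11·(1 − 15) mod 13 = 2.
m = m₂ + h·q = 15 + 2·71 = 157.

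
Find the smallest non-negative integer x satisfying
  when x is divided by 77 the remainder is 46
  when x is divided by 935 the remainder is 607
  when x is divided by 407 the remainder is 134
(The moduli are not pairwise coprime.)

gcd(77, 935) = 11 and 11 | (607 − 46), so the pair is consistent; merging gives x ≡ 5282 (mod 6545), where 6545 = lcm(77, 935).
gcd(6545, 407) = 11 and 11 | (134 − 5282), so the pair is consistent; merging gives x ≡ 195087 (mod 242165), where 242165 = lcm(6545, 407).
The solution is unique modulo lcm(77, 935, 407) = 242165.

195087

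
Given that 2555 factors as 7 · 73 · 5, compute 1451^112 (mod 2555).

1451

Mod 7: 1451 ≡ 2; by Fermat, exponent reduces to 112 mod 6 = 4; 2^4 ≡ 2 (mod 7).
Mod 73: 1451 ≡ 64; by Fermat, exponent reduces to 112 mod 72 = 40; 64^40 ≡ 64 (mod 73).
Mod 5: 1451 ≡ 1; since 4 | 112, by Fermat 1^112 ≡ 1 (mod 5).
Combine by CRT: x ≡ 2 (mod 7), x ≡ 64 (mod 73), x ≡ 1 (mod 5) ⇒ x ≡ 1451 (mod 2555).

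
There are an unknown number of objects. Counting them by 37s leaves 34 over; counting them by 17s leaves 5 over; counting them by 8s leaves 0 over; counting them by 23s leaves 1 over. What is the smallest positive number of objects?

Combine the congruences pairwise.
From N ≡ 34 (mod 37) write N = 34 + 37t. Substituting into N ≡ 5 (mod 17) gives 37t ≡ 5 (mod 17), and since 3⁻¹ ≡ 6 (mod 17), t ≡ 13. Hence N ≡ 34 + 37·13 = 515 (mod 629).
From N ≡ 515 (mod 629) write N = 515 + 629t. Substituting into N ≡ 0 (mod 8) gives 629t ≡ 5 (mod 8), and since 5⁻¹ ≡ 5 (mod 8), t ≡ 1. Hence N ≡ 515 + 629·1 = 1144 (mod 5032).
From N ≡ 1144 (mod 5032) write N = 1144 + 5032t. Substituting into N ≡ 1 (mod 23) gives 5032t ≡ 7 (mod 23), and since 18⁻¹ ≡ 9 (mod 23), t ≡ 17. Hence N ≡ 1144 + 5032·17 = 86688 (mod 115736).

86688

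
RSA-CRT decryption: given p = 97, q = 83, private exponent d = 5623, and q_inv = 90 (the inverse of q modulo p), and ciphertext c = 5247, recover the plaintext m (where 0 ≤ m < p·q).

2421

d_p = d mod (p−1) = 5623 mod 96 = 55; d_q = d mod (q−1) = 47.
m₁ = c^(d_p) mod p: c ≡ 9 (mod 97), and 9^55 mod 97 = 93.
m₂ = c^(d_q) mod q: c ≡ 18 (mod 83), and 18^47 mod 83 = 14.
h = q_inv·(m₁ − m₂) mod p = 90·(93 − 14) mod 97 = 29.
m = m₂ + h·q = 14 + 29·83 = 2421.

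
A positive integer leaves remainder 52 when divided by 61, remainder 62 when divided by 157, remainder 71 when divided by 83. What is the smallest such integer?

573269

The moduli are pairwise coprime; N = 61·157·83 = 794891.
N/61 = 13031; 13031 ≡ 38 (mod 61); 38·53 ≡ 1, so inverse 53.
N/157 = 5063; 5063 ≡ 39 (mod 157); 39·153 ≡ 1, so inverse 153.
N/83 = 9577; 9577 ≡ 32 (mod 83); 32·13 ≡ 1, so inverse 13.
t ≡ 52·13031·53 + 62·5063·153 + 71·9577·13 = 92780625.
92780625 mod 794891 = 573269.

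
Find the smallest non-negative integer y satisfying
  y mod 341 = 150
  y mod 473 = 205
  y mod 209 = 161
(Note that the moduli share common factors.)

Combine the congruences pairwise.
gcd(341, 473) = 11 and 11 | (205 − 150), so the pair is consistent; merging gives y ≡ 13449 (mod 14663), where 14663 = lcm(341, 473).
gcd(14663, 209) = 11 and 11 | (161 − 13449), so the pair is consistent; merging gives y ≡ 145416 (mod 278597), where 278597 = lcm(14663, 209).
The solution is unique modulo lcm(341, 473, 209) = 278597.

145416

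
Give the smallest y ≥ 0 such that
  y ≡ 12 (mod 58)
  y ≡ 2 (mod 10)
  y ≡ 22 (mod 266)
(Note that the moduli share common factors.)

22632

Combine the congruences pairwise.
gcd(58, 10) = 2 and 2 | (2 − 12), so the pair is consistent; merging gives y ≡ 12 (mod 290), where 290 = lcm(58, 10).
gcd(290, 266) = 2 and 2 | (22 − 12), so the pair is consistent; merging gives y ≡ 22632 (mod 38570), where 38570 = lcm(290, 266).
The solution is unique modulo lcm(58, 10, 266) = 38570.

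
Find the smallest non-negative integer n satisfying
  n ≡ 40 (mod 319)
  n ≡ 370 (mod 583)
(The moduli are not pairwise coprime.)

Combine the congruences pairwise.
gcd(319, 583) = 11 and 11 | (370 − 40), so the pair is consistent; merging gives n ≡ 3868 (mod 16907), where 16907 = lcm(319, 583).
The solution is unique modulo lcm(319, 583) = 16907.

3868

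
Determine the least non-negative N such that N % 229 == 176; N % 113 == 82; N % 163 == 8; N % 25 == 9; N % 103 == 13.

3369609684

The moduli are pairwise coprime; M = 229·113·163·25·103 = 10861223825.
M/229 = 47428925; 47428925 ≡ 48 (mod 229); 48·167 ≡ 1, so inverse 167.
M/113 = 96117025; 96117025 ≡ 16 (mod 113); 16·106 ≡ 1, so inverse 106.
M/163 = 66633275; 66633275 ≡ 16 (mod 163); 16·51 ≡ 1, so inverse 51.
M/25 = 434448953; 434448953 ≡ 3 (mod 25); 3·17 ≡ 1, so inverse 17.
M/103 = 105448775; 105448775 ≡ 53 (mod 103); 53·35 ≡ 1, so inverse 35.
N ≡ 176·47428925·167 + 82·96117025·106 + 8·66633275·51 + 9·434448953·17 + 13·105448775·35 = 2371116403534.
2371116403534 mod 10861223825 = 3369609684.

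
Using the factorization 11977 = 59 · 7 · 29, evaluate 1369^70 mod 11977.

11659

Mod 59: 1369 ≡ 12; by Fermat, exponent reduces to 70 mod 58 = 12; 12^12 ≡ 36 (mod 59).
Mod 7: 1369 ≡ 4; by Fermat, exponent reduces to 70 mod 6 = 4; 4^4 ≡ 4 (mod 7).
Mod 29: 1369 ≡ 6; by Fermat, exponent reduces to 70 mod 28 = 14; 6^14 ≡ 1 (mod 29).
Combine by CRT: x ≡ 36 (mod 59), x ≡ 4 (mod 7), x ≡ 1 (mod 29) ⇒ x ≡ 11659 (mod 11977).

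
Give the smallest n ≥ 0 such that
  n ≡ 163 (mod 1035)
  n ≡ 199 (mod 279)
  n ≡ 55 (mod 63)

3268

gcd(1035, 279) = 9 and 9 | (199 − 163), so the pair is consistent; merging gives n ≡ 3268 (mod 32085), where 32085 = lcm(1035, 279).
gcd(32085, 63) = 9 and 9 | (55 − 3268), so the pair is consistent; merging gives n ≡ 3268 (mod 224595), where 224595 = lcm(32085, 63).
The solution is unique modulo lcm(1035, 279, 63) = 224595.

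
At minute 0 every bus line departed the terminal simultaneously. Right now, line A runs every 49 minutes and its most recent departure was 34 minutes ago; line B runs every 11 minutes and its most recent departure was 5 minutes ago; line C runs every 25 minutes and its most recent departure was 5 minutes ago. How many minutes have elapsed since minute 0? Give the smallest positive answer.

The moduli are pairwise coprime; N = 49·11·25 = 13475.
N/49 = 275; 275 ≡ 30 (mod 49); 30·18 ≡ 1, so inverse 18.
N/11 = 1225; 1225 ≡ 4 (mod 11); 4·3 ≡ 1, so inverse 3.
N/25 = 539; 539 ≡ 14 (mod 25); 14·9 ≡ 1, so inverse 9.
t ≡ 34·275·18 + 5·1225·3 + 5·539·9 = 210930.
210930 mod 13475 = 8805.

8805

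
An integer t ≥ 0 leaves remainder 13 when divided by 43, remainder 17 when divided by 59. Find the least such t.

From t ≡ 13 (mod 43) write t = 13 + 43s. Substituting into t ≡ 17 (mod 59) gives 43s ≡ 4 (mod 59), and since 43⁻¹ ≡ 11 (mod 59), s ≡ 44. Hence t ≡ 13 + 43·44 = 1905 (mod 2537).

1905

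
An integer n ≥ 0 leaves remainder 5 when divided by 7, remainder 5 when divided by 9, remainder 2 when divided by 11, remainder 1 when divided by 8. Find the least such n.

From n ≡ 5 (mod 7) write n = 5 + 7t. Substituting into n ≡ 5 (mod 9) gives 7t ≡ 0 (mod 9), and since 7⁻¹ ≡ 4 (mod 9), t ≡ 0. Hence n ≡ 5 + 7·0 = 5 (mod 63).
From n ≡ 5 (mod 63) write n = 5 + 63t. Substituting into n ≡ 2 (mod 11) gives 63t ≡ 8 (mod 11), and since 8⁻¹ ≡ 7 (mod 11), t ≡ 1. Hence n ≡ 5 + 63·1 = 68 (mod 693).
From n ≡ 68 (mod 693) write n = 68 + 693t. Substituting into n ≡ 1 (mod 8) gives 693t ≡ 5 (mod 8), and since 5⁻¹ ≡ 5 (mod 8), t ≡ 1. Hence n ≡ 68 + 693·1 = 761 (mod 5544).

761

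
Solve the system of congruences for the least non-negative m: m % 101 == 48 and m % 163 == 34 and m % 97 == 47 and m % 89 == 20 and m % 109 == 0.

12385742158

The moduli are pairwise coprime; N = 101·163·97·89·109 = 15491633611.
N/101 = 153382511; 153382511 ≡ 73 (mod 101); 73·18 ≡ 1, so inverse 18.
N/163 = 95040697; 95040697 ≡ 124 (mod 163); 124·117 ≡ 1, so inverse 117.
N/97 = 159707563; 159707563 ≡ 70 (mod 97); 70·79 ≡ 1, so inverse 79.
N/89 = 174063299; 174063299 ≡ 36 (mod 89); 36·47 ≡ 1, so inverse 47.
N/109 = 142125079; 142125079 ≡ 88 (mod 109); 88·83 ≡ 1, so inverse 83.
m ≡ 48·153382511·18 + 34·95040697·117 + 47·159707563·79 + 20·174063299·47 + 0·142125079·83 = 1267208064649.
1267208064649 mod 15491633611 = 12385742158.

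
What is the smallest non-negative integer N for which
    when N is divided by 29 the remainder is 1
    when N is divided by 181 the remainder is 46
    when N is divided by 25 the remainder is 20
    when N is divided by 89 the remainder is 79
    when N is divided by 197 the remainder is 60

Combine the congruences pairwise.
From N ≡ 1 (mod 29) write N = 1 + 29t. Substituting into N ≡ 46 (mod 181) gives 29t ≡ 45 (mod 181), and since 29⁻¹ ≡ 25 (mod 181), t ≡ 39. Hence N ≡ 1 + 29·39 = 1132 (mod 5249).
From N ≡ 1132 (mod 5249) write N = 1132 + 5249t. Substituting into N ≡ 20 (mod 25) gives 5249t ≡ 13 (mod 25), and since 24⁻¹ ≡ 24 (mod 25), t ≡ 12. Hence N ≡ 1132 + 5249·12 = 64120 (mod 131225).
From N ≡ 64120 (mod 131225) write N = 64120 + 131225t. Substituting into N ≡ 79 (mod 89) gives 131225t ≡ 39 (mod 89), and since 39⁻¹ ≡ 16 (mod 89), t ≡ 1. Hence N ≡ 64120 + 131225·1 = 195345 (mod 11679025).
From N ≡ 195345 (mod 11679025) write N = 195345 + 11679025t. Substituting into N ≡ 60 (mod 197) gives 11679025t ≡ 139 (mod 197), and since 77⁻¹ ≡ 87 (mod 197), t ≡ 76. Hence N ≡ 195345 + 11679025·76 = 887801245 (mod 2300767925).

887801245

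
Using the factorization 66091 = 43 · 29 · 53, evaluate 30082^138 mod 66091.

Mod 43: 30082 ≡ 25; by Fermat, exponent reduces to 138 mod 42 = 12; 25^12 ≡ 4 (mod 43).
Mod 29: 30082 ≡ 9; by Fermat, exponent reduces to 138 mod 28 = 26; 9^26 ≡ 24 (mod 29).
Mod 53: 30082 ≡ 31; by Fermat, exponent reduces to 138 mod 52 = 34; 31^34 ≡ 37 (mod 53).
Combine by CRT: x ≡ 4 (mod 43), x ≡ 24 (mod 29), x ≡ 37 (mod 53) ⇒ x ≡ 45670 (mod 66091).

45670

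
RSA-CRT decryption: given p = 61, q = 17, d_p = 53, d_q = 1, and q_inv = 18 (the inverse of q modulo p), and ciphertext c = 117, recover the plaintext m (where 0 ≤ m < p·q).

m₁ = c^(d_p) mod p: c ≡ 56 (mod 61), and 56^53 mod 61 = 42.
m₂ = c^(d_q) mod q: c ≡ 15 (mod 17), and 15^1 mod 17 = 15.
h = q_inv·(m₁ − m₂) mod p = 18·(42 − 15) mod 61 = 59.
m = m₂ + h·q = 15 + 59·17 = 1018.

1018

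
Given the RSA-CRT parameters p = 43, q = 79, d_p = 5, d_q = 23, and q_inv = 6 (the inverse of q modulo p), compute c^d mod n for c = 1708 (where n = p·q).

m₁ = c^(d_p) mod p: c ≡ 31 (mod 43), and 31^5 mod 43 = 9.
m₂ = c^(d_q) mod q: c ≡ 49 (mod 79), and 49^23 mod 79 = 32.
h = q_inv·(m₁ − m₂) mod p = 6·(9 − 32) mod 43 = 34.
m = m₂ + h·q = 32 + 34·79 = 2718.

2718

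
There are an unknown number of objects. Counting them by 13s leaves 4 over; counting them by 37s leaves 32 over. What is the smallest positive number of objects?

69

Combine the congruences pairwise.
From N ≡ 4 (mod 13) write N = 4 + 13t. Substituting into N ≡ 32 (mod 37) gives 13t ≡ 28 (mod 37), and since 13⁻¹ ≡ 20 (mod 37), t ≡ 5. Hence N ≡ 4 + 13·5 = 69 (mod 481).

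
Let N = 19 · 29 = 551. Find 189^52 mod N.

248

Mod 19: 189 ≡ 18; by Fermat, exponent reduces to 52 mod 18 = 16; 18^16 ≡ 1 (mod 19).
Mod 29: 189 ≡ 15; by Fermat, exponent reduces to 52 mod 28 = 24; 15^24 ≡ 16 (mod 29).
Combine by CRT: x ≡ 1 (mod 19), x ≡ 16 (mod 29) ⇒ x ≡ 248 (mod 551).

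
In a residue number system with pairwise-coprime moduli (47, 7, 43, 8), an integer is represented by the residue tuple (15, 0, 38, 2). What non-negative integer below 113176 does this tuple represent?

60410

Combine the congruences pairwise.
From x ≡ 15 (mod 47) write x = 15 + 47t. Substituting into x ≡ 0 (mod 7) gives 47t ≡ 6 (mod 7), and since 5⁻¹ ≡ 3 (mod 7), t ≡ 4. Hence x ≡ 15 + 47·4 = 203 (mod 329).
From x ≡ 203 (mod 329) write x = 203 + 329t. Substituting into x ≡ 38 (mod 43) gives 329t ≡ 7 (mod 43), and since 28⁻¹ ≡ 20 (mod 43), t ≡ 11. Hence x ≡ 203 + 329·11 = 3822 (mod 14147).
From x ≡ 3822 (mod 14147) write x = 3822 + 14147t. Substituting into x ≡ 2 (mod 8) gives 14147t ≡ 4 (mod 8), and since 3⁻¹ ≡ 3 (mod 8), t ≡ 4. Hence x ≡ 3822 + 14147·4 = 60410 (mod 113176).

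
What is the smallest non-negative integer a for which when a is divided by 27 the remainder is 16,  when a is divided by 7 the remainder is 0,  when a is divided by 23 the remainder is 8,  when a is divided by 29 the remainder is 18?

122920

The moduli are pairwise coprime; N = 27·7·23·29 = 126063.
N/27 = 4669; 4669 ≡ 25 (mod 27); 25·13 ≡ 1, so inverse 13.
N/7 = 18009; 18009 ≡ 5 (mod 7); 5·3 ≡ 1, so inverse 3.
N/23 = 5481; 5481 ≡ 7 (mod 23); 7·10 ≡ 1, so inverse 10.
N/29 = 4347; 4347 ≡ 26 (mod 29); 26·19 ≡ 1, so inverse 19.
a ≡ 16·4669·13 + 0·18009·3 + 8·5481·10 + 18·4347·19 = 2896306.
2896306 mod 126063 = 122920.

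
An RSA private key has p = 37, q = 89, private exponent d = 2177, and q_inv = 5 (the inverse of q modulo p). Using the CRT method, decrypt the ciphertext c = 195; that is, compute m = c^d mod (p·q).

d_p = d mod (p−1) = 2177 mod 36 = 17; d_q = d mod (q−1) = 65.
m₁ = c^(d_p) mod p: c ≡ 10 (mod 37), and 10^17 mod 37 = 26.
m₂ = c^(d_q) mod q: c ≡ 17 (mod 89), and 17^65 mod 89 = 68.
h = q_inv·(m₁ − m₂) mod p = 5·(26 − 68) mod 37 = 12.
m = m₂ + h·q = 68 + 12·89 = 1136.

1136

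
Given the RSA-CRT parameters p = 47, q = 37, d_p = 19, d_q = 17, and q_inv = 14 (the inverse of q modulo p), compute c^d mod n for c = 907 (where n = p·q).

m₁ = c^(d_p) mod p: c ≡ 14 (mod 47), and 14^19 mod 47 = 36.
m₂ = c^(d_q) mod q: c ≡ 19 (mod 37), and 19^17 mod 37 = 35.
h = q_inv·(m₁ − m₂) mod p = 14·(36 − 35) mod 47 = 14.
m = m₂ + h·q = 35 + 14·37 = 553.

553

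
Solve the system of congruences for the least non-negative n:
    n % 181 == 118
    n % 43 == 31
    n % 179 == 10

From n ≡ 118 (mod 181) write n = 118 + 181t. Substituting into n ≡ 31 (mod 43) gives 181t ≡ 42 (mod 43), and since 9⁻¹ ≡ 24 (mod 43), t ≡ 19. Hence n ≡ 118 + 181·19 = 3557 (mod 7783).
From n ≡ 3557 (mod 7783) write n = 3557 + 7783t. Substituting into n ≡ 10 (mod 179) gives 7783t ≡ 33 (mod 179), and since 86⁻¹ ≡ 102 (mod 179), t ≡ 144. Hence n ≡ 3557 + 7783·144 = 1124309 (mod 1393157).

1124309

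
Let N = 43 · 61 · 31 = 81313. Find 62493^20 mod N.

59122

Mod 43: 62493 ≡ 14; 14^20 ≡ 40 (mod 43).
Mod 61: 62493 ≡ 29; 29^20 ≡ 13 (mod 61).
Mod 31: 62493 ≡ 28; 28^20 ≡ 5 (mod 31).
Combine by CRT: x ≡ 40 (mod 43), x ≡ 13 (mod 61), x ≡ 5 (mod 31) ⇒ x ≡ 59122 (mod 81313).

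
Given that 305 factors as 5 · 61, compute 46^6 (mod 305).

156

Mod 5: 46 ≡ 1; by Fermat, exponent reduces to 6 mod 4 = 2; 1^2 ≡ 1 (mod 5).
Mod 61: 46 ≡ 46; 46^6 ≡ 34 (mod 61).
Combine by CRT: x ≡ 1 (mod 5), x ≡ 34 (mod 61) ⇒ x ≡ 156 (mod 305).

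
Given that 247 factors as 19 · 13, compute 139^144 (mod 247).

Mod 19: 139 ≡ 6; since 18 | 144, by Fermat 6^144 ≡ 1 (mod 19).
Mod 13: 139 ≡ 9; since 12 | 144, by Fermat 9^144 ≡ 1 (mod 13).
Combine by CRT: x ≡ 1 (mod 19), x ≡ 1 (mod 13) ⇒ x ≡ 1 (mod 247).

1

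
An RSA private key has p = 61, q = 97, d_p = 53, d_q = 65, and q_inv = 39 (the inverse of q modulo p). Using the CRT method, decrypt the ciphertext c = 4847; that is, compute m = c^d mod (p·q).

496

m₁ = c^(d_p) mod p: c ≡ 28 (mod 61), and 28^53 mod 61 = 8.
m₂ = c^(d_q) mod q: c ≡ 94 (mod 97), and 94^65 mod 97 = 11.
h = q_inv·(m₁ − m₂) mod p = 39·(8 − 11) mod 61 = 5.
m = m₂ + h·q = 11 + 5·97 = 496.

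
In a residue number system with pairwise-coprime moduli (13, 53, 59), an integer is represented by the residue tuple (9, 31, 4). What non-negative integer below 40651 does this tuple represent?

17468

From x ≡ 9 (mod 13) write x = 9 + 13t. Substituting into x ≡ 31 (mod 53) gives 13t ≡ 22 (mod 53), and since 13⁻¹ ≡ 49 (mod 53), t ≡ 18. Hence x ≡ 9 + 13·18 = 243 (mod 689).
From x ≡ 243 (mod 689) write x = 243 + 689t. Substituting into x ≡ 4 (mod 59) gives 689t ≡ 56 (mod 59), and since 40⁻¹ ≡ 31 (mod 59), t ≡ 25. Hence x ≡ 243 + 689·25 = 17468 (mod 40651).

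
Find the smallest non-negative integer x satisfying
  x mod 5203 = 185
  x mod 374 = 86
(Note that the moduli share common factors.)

15794

gcd(5203, 374) = 11 and 11 | (86 − 185), so the pair is consistent; merging gives x ≡ 15794 (mod 176902), where 176902 = lcm(5203, 374).
The solution is unique modulo lcm(5203, 374) = 176902.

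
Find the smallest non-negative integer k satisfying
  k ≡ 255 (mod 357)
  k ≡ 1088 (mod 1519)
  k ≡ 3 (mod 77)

gcd(357, 1519) = 7 and 7 | (1088 − 255), so the pair is consistent; merging gives k ≡ 52734 (mod 77469), where 77469 = lcm(357, 1519).
gcd(77469, 77) = 7 and 7 | (3 − 52734), so the pair is consistent; merging gives k ≡ 207672 (mod 852159), where 852159 = lcm(77469, 77).
The solution is unique modulo lcm(357, 1519, 77) = 852159.

207672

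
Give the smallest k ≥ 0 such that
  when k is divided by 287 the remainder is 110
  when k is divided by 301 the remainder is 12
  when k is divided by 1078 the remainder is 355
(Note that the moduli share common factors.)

Combine the congruences pairwise.
gcd(287, 301) = 7 and 7 | (12 − 110), so the pair is consistent; merging gives k ≡ 2119 (mod 12341), where 12341 = lcm(287, 301).
gcd(12341, 1078) = 7 and 7 | (355 − 2119), so the pair is consistent; merging gives k ≡ 865989 (mod 1900514), where 1900514 = lcm(12341, 1078).
The solution is unique modulo lcm(287, 301, 1078) = 1900514.

865989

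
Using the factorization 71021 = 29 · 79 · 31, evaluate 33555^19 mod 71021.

Mod 29: 33555 ≡ 2; 2^19 ≡ 26 (mod 29).
Mod 79: 33555 ≡ 59; 59^19 ≡ 77 (mod 79).
Mod 31: 33555 ≡ 13; 13^19 ≡ 21 (mod 31).
Combine by CRT: x ≡ 26 (mod 29), x ≡ 77 (mod 79), x ≡ 21 (mod 31) ⇒ x ≡ 7740 (mod 71021).

7740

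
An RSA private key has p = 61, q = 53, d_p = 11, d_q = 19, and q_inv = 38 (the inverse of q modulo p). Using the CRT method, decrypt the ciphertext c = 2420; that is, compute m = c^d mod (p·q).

m₁ = c^(d_p) mod p: c ≡ 41 (mod 61), and 41^11 mod 61 = 41.
m₂ = c^(d_q) mod q: c ≡ 35 (mod 53), and 35^19 mod 53 = 14.
h = q_inv·(m₁ − m₂) mod p = 38·(41 − 14) mod 61 = 50.
m = m₂ + h·q = 14 + 50·53 = 2664.

2664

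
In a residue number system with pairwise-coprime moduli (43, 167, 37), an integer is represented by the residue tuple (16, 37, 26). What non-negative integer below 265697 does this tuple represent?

From x ≡ 16 (mod 43) write x = 16 + 43t. Substituting into x ≡ 37 (mod 167) gives 43t ≡ 21 (mod 167), and since 43⁻¹ ≡ 101 (mod 167), t ≡ 117. Hence x ≡ 16 + 43·117 = 5047 (mod 7181).
From x ≡ 5047 (mod 7181) write x = 5047 + 7181t. Substituting into x ≡ 26 (mod 37) gives 7181t ≡ 11 (mod 37), and since 3⁻¹ ≡ 25 (mod 37), t ≡ 16. Hence x ≡ 5047 + 7181·16 = 119943 (mod 265697).

119943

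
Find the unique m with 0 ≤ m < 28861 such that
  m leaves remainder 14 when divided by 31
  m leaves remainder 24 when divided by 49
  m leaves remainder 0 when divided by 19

27170

From m ≡ 14 (mod 31) write m = 14 + 31t. Substituting into m ≡ 24 (mod 49) gives 31t ≡ 10 (mod 49), and since 31⁻¹ ≡ 19 (mod 49), t ≡ 43. Hence m ≡ 14 + 31·43 = 1347 (mod 1519).
From m ≡ 1347 (mod 1519) write m = 1347 + 1519t. Substituting into m ≡ 0 (mod 19) gives 1519t ≡ 2 (mod 19), and since 18⁻¹ ≡ 18 (mod 19), t ≡ 17. Hence m ≡ 1347 + 1519·17 = 27170 (mod 28861).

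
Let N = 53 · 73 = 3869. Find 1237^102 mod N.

Mod 53: 1237 ≡ 18; by Fermat, exponent reduces to 102 mod 52 = 50; 18^50 ≡ 9 (mod 53).
Mod 73: 1237 ≡ 69; by Fermat, exponent reduces to 102 mod 72 = 30; 69^30 ≡ 64 (mod 73).
Combine by CRT: x ≡ 9 (mod 53), x ≡ 64 (mod 73) ⇒ x ≡ 2765 (mod 3869).

2765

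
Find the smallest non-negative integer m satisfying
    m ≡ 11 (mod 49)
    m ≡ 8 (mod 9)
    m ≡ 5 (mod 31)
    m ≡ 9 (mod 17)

108350

Combine the congruences pairwise.
From m ≡ 11 (mod 49) write m = 11 + 49t. Substituting into m ≡ 8 (mod 9) gives 49t ≡ 6 (mod 9), and since 4⁻¹ ≡ 7 (mod 9), t ≡ 6. Hence m ≡ 11 + 49·6 = 305 (mod 441).
From m ≡ 305 (mod 441) write m = 305 + 441t. Substituting into m ≡ 5 (mod 31) gives 441t ≡ 10 (mod 31), and since 7⁻¹ ≡ 9 (mod 31), t ≡ 28. Hence m ≡ 305 + 441·28 = 12653 (mod 13671).
From m ≡ 12653 (mod 13671) write m = 12653 + 13671t. Substituting into m ≡ 9 (mod 17) gives 13671t ≡ 4 (mod 17), and since 3⁻¹ ≡ 6 (mod 17), t ≡ 7. Hence m ≡ 12653 + 13671·7 = 108350 (mod 232407).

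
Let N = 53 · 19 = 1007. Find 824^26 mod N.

372

Mod 53: 824 ≡ 29; 29^26 ≡ 1 (mod 53).
Mod 19: 824 ≡ 7; by Fermat, exponent reduces to 26 mod 18 = 8; 7^8 ≡ 11 (mod 19).
Combine by CRT: x ≡ 1 (mod 53), x ≡ 11 (mod 19) ⇒ x ≡ 372 (mod 1007).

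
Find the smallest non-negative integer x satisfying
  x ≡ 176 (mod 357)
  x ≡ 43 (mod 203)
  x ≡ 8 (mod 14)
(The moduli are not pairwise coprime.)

gcd(357, 203) = 7 and 7 | (43 − 176), so the pair is consistent; merging gives x ≡ 4103 (mod 10353), where 10353 = lcm(357, 203).
gcd(10353, 14) = 7 and 7 | (8 − 4103), so the pair is consistent; merging gives x ≡ 14456 (mod 20706), where 20706 = lcm(10353, 14).
The solution is unique modulo lcm(357, 203, 14) = 20706.

14456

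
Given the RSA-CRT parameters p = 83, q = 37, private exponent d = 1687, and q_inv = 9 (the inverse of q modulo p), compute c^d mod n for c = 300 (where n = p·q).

d_p = d mod (p−1) = 1687 mod 82 = 47; d_q = d mod (q−1) = 31.
m₁ = c^(d_p) mod p: c ≡ 51 (mod 83), and 51^47 mod 83 = 40.
m₂ = c^(d_q) mod q: c ≡ 4 (mod 37), and 4^31 mod 37 = 3.
h = q_inv·(m₁ − m₂) mod p = 9·(40 − 3) mod 83 = 1.
m = m₂ + h·q = 3 + 1·37 = 40.

40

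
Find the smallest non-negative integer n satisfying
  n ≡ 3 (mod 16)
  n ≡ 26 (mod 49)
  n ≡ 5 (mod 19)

From n ≡ 3 (mod 16) write n = 3 + 16t. Substituting into n ≡ 26 (mod 49) gives 16t ≡ 23 (mod 49), and since 16⁻¹ ≡ 46 (mod 49), t ≡ 29. Hence n ≡ 3 + 16·29 = 467 (mod 784).
From n ≡ 467 (mod 784) write n = 467 + 784t. Substituting into n ≡ 5 (mod 19) gives 784t ≡ 13 (mod 19), and since 5⁻¹ ≡ 4 (mod 19), t ≡ 14. Hence n ≡ 467 + 784·14 = 11443 (mod 14896).

11443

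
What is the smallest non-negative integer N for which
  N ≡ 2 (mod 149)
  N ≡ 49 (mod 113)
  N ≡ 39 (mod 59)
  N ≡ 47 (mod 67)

59049894

The moduli are pairwise coprime; M = 149·113·59·67 = 66556661.
M/149 = 446689; 446689 ≡ 136 (mod 149); 136·126 ≡ 1, so inverse 126.
M/113 = 588997; 588997 ≡ 41 (mod 113); 41·102 ≡ 1, so inverse 102.
M/59 = 1128079; 1128079 ≡ 58 (mod 59); 58·58 ≡ 1, so inverse 58.
M/67 = 993383; 993383 ≡ 41 (mod 67); 41·18 ≡ 1, so inverse 18.
N ≡ 2·446689·126 + 49·588997·102 + 39·1128079·58 + 47·993383·18 = 6448489350.
6448489350 mod 66556661 = 59049894.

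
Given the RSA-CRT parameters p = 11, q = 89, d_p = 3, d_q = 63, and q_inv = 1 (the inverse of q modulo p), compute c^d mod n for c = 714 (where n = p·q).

m₁ = c^(d_p) mod p: c ≡ 10 (mod 11), and 10^3 mod 11 = 10.
m₂ = c^(d_q) mod q: c ≡ 2 (mod 89), and 2^63 mod 89 = 78.
h = q_inv·(m₁ − m₂) mod p = 1·(10 − 78) mod 11 = 9.
m = m₂ + h·q = 78 + 9·89 = 879.

879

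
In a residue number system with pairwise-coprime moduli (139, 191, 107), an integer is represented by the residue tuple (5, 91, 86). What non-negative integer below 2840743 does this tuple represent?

2281968

The moduli are pairwise coprime; N = 139·191·107 = 2840743.
N/139 = 20437; 20437 ≡ 4 (mod 139); 4·35 ≡ 1, so inverse 35.
N/191 = 14873; 14873 ≡ 166 (mod 191); 166·84 ≡ 1, so inverse 84.
N/107 = 26549; 26549 ≡ 13 (mod 107); 13·33 ≡ 1, so inverse 33.
x ≡ 5·20437·35 + 91·14873·84 + 86·26549·33 = 192611749.
192611749 mod 2840743 = 2281968.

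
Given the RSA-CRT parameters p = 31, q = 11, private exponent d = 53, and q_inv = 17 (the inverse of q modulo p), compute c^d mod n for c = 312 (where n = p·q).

163

d_p = d mod (p−1) = 53 mod 30 = 23; d_q = d mod (q−1) = 3.
m₁ = c^(d_p) mod p: c ≡ 2 (mod 31), and 2^23 mod 31 = 8.
m₂ = c^(d_q) mod q: c ≡ 4 (mod 11), and 4^3 mod 11 = 9.
h = q_inv·(m₁ − m₂) mod p = 17·(8 − 9) mod 31 = 14.
m = m₂ + h·q = 9 + 14·11 = 163.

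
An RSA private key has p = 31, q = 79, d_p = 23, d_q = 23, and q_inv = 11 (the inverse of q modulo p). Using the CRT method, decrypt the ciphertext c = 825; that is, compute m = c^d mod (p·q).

2272

m₁ = c^(d_p) mod p: c ≡ 19 (mod 31), and 19^23 mod 31 = 9.
m₂ = c^(d_q) mod q: c ≡ 35 (mod 79), and 35^23 mod 79 = 60.
h = q_inv·(m₁ − m₂) mod p = 11·(9 − 60) mod 31 = 28.
m = m₂ + h·q = 60 + 28·79 = 2272.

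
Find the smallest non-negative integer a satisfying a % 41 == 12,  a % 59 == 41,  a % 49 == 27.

The moduli are pairwise coprime; N = 41·59·49 = 118531.
N/41 = 2891; 2891 ≡ 21 (mod 41); 21·2 ≡ 1, so inverse 2.
N/59 = 2009; 2009 ≡ 3 (mod 59); 3·20 ≡ 1, so inverse 20.
N/49 = 2419; 2419 ≡ 18 (mod 49); 18·30 ≡ 1, so inverse 30.
a ≡ 12·2891·2 + 41·2009·20 + 27·2419·30 = 3676154.
3676154 mod 118531 = 1693.

1693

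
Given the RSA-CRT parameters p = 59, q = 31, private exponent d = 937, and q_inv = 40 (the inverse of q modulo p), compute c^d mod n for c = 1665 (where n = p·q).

207

d_p = d mod (p−1) = 937 mod 58 = 9; d_q = d mod (q−1) = 7.
m₁ = c^(d_p) mod p: c ≡ 13 (mod 59), and 13^9 mod 59 = 30.
m₂ = c^(d_q) mod q: c ≡ 22 (mod 31), and 22^7 mod 31 = 21.
h = q_inv·(m₁ − m₂) mod p = 40·(30 − 21) mod 59 = 6.
m = m₂ + h·q = 21 + 6·31 = 207.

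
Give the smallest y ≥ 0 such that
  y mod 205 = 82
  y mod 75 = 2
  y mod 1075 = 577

Combine the congruences pairwise.
gcd(205, 75) = 5 and 5 | (2 − 82), so the pair is consistent; merging gives y ≡ 902 (mod 3075), where 3075 = lcm(205, 75).
gcd(3075, 1075) = 25 and 25 | (577 − 902), so the pair is consistent; merging gives y ≡ 117752 (mod 132225), where 132225 = lcm(3075, 1075).
The solution is unique modulo lcm(205, 75, 1075) = 132225.

117752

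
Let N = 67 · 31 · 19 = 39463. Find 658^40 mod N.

12053

Mod 67: 658 ≡ 55; 55^40 ≡ 60 (mod 67).
Mod 31: 658 ≡ 7; by Fermat, exponent reduces to 40 mod 30 = 10; 7^10 ≡ 25 (mod 31).
Mod 19: 658 ≡ 12; by Fermat, exponent reduces to 40 mod 18 = 4; 12^4 ≡ 7 (mod 19).
Combine by CRT: x ≡ 60 (mod 67), x ≡ 25 (mod 31), x ≡ 7 (mod 19) ⇒ x ≡ 12053 (mod 39463).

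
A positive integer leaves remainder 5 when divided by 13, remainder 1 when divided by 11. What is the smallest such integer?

122

Combine the congruences pairwise.
From n ≡ 5 (mod 13) write n = 5 + 13t. Substituting into n ≡ 1 (mod 11) gives 13t ≡ 7 (mod 11), and since 2⁻¹ ≡ 6 (mod 11), t ≡ 9. Hence n ≡ 5 + 13·9 = 122 (mod 143).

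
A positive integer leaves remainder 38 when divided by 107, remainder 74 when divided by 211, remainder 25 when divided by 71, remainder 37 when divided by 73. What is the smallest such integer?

85524282

From x ≡ 38 (mod 107) write x = 38 + 107t. Substituting into x ≡ 74 (mod 211) gives 107t ≡ 36 (mod 211), and since 107⁻¹ ≡ 71 (mod 211), t ≡ 24. Hence x ≡ 38 + 107·24 = 2606 (mod 22577).
From x ≡ 2606 (mod 22577) write x = 2606 + 22577t. Substituting into x ≡ 25 (mod 71) gives 22577t ≡ 46 (mod 71), and since 70⁻¹ ≡ 70 (mod 71), t ≡ 25. Hence x ≡ 2606 + 22577·25 = 567031 (mod 1602967).
From x ≡ 567031 (mod 1602967) write x = 567031 + 1602967t. Substituting into x ≡ 37 (mod 73) gives 1602967t ≡ 70 (mod 73), and since 33⁻¹ ≡ 31 (mod 73), t ≡ 53. Hence x ≡ 567031 + 1602967·53 = 85524282 (mod 117016591).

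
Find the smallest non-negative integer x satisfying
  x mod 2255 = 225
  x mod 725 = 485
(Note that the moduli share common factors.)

gcd(2255, 725) = 5 and 5 | (485 − 225), so the pair is consistent; merging gives x ≡ 252785 (mod 326975), where 326975 = lcm(2255, 725).
The solution is unique modulo lcm(2255, 725) = 326975.

252785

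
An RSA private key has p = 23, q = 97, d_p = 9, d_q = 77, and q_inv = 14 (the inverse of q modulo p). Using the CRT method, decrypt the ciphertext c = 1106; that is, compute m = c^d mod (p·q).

m₁ = c^(d_p) mod p: c ≡ 2 (mod 23), and 2^9 mod 23 = 6.
m₂ = c^(d_q) mod q: c ≡ 39 (mod 97), and 39^77 mod 97 = 38.
h = q_inv·(m₁ − m₂) mod p = 14·(6 − 38) mod 23 = 12.
m = m₂ + h·q = 38 + 12·97 = 1202.

1202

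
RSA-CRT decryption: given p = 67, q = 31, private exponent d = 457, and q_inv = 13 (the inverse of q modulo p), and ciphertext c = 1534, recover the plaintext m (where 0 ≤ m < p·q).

d_p = d mod (p−1) = 457 mod 66 = 61; d_q = d mod (q−1) = 7.
m₁ = c^(d_p) mod p: c ≡ 60 (mod 67), and 60^61 mod 67 = 47.
m₂ = c^(d_q) mod q: c ≡ 15 (mod 31), and 15^7 mod 31 = 23.
h = q_inv·(m₁ − m₂) mod p = 13·(47 − 23) mod 67 = 44.
m = m₂ + h·q = 23 + 44·31 = 1387.

1387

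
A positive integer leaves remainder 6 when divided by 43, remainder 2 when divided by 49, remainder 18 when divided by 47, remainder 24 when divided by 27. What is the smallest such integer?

375783

From a ≡ 6 (mod 43) write a = 6 + 43t. Substituting into a ≡ 2 (mod 49) gives 43t ≡ 45 (mod 49), and since 43⁻¹ ≡ 8 (mod 49), t ≡ 17. Hence a ≡ 6 + 43·17 = 737 (mod 2107).
From a ≡ 737 (mod 2107) write a = 737 + 2107t. Substituting into a ≡ 18 (mod 47) gives 2107t ≡ 33 (mod 47), and since 39⁻¹ ≡ 41 (mod 47), t ≡ 37. Hence a ≡ 737 + 2107·37 = 78696 (mod 99029).
From a ≡ 78696 (mod 99029) write a = 78696 + 99029t. Substituting into a ≡ 24 (mod 27) gives 99029t ≡ 6 (mod 27), and since 20⁻¹ ≡ 23 (mod 27), t ≡ 3. Hence a ≡ 78696 + 99029·3 = 375783 (mod 2673783).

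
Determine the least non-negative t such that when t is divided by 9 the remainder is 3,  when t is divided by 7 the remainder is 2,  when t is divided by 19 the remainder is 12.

The moduli are pairwise coprime; N = 9·7·19 = 1197.
N/9 = 133; 133 ≡ 7 (mod 9); 7·4 ≡ 1, so inverse 4.
N/7 = 171; 171 ≡ 3 (mod 7); 3·5 ≡ 1, so inverse 5.
N/19 = 63; 63 ≡ 6 (mod 19); 6·16 ≡ 1, so inverse 16.
t ≡ 3·133·4 + 2·171·5 + 12·63·16 = 15402.
15402 mod 1197 = 1038.

1038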